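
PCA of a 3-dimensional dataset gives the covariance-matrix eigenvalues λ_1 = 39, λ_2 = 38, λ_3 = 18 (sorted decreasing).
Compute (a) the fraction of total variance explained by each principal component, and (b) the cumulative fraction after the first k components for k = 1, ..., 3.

Step 1 — total variance = trace(Sigma) = Σ λ_i = 39 + 38 + 18 = 95.

Step 2 — fraction explained by component i = λ_i / Σ λ:
  PC1: 39/95 = 0.4105
  PC2: 38/95 = 0.4
  PC3: 18/95 = 0.1895

Step 3 — cumulative fraction after k components = (λ_1 + ... + λ_k) / Σ λ:
  k = 1: 39/95 = 0.4105
  k = 2: (39 + 38)/95 = 77/95 = 0.8105
  k = 3: (39 + 38 + 18)/95 = 95/95 = 1

Summary (fraction, with percent):

explained: PC1 0.4105 (41.05%), PC2 0.4 (40%), PC3 0.1895 (18.95%);  cumulative: 0.4105, 0.8105, 1


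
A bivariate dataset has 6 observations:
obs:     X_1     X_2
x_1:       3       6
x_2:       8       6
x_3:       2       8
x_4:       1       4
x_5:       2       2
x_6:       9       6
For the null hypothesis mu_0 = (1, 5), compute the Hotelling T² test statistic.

Step 1 — sample mean vector:
  mean(X_1) = (3 + 8 + 2 + 1 + 2 + 9) / 6 = 25/6 = 4.1667
  mean(X_2) = (6 + 6 + 8 + 4 + 2 + 6) / 6 = 32/6 = 5.3333
  x̄ = (4.1667, 5.3333),  deviation x̄ - mu_0 = (4.1667, 5.3333) - (1, 5) = (3.1667, 0.3333).

Step 2 — sample covariance matrix, S[i,j] = (1/(n-1)) · Σ_k (x_{k,i} - mean_i) · (x_{k,j} - mean_j), divisor n-1 = 5:
  S[X_1,X_1] = ((-1.1667)·(-1.1667) + (3.8333)·(3.8333) + (-2.1667)·(-2.1667) + (-3.1667)·(-3.1667) + (-2.1667)·(-2.1667) + (4.8333)·(4.8333)) / 5 = 58.8333/5 = 11.7667
  S[X_1,X_2] = ((-1.1667)·(0.6667) + (3.8333)·(0.6667) + (-2.1667)·(2.6667) + (-3.1667)·(-1.3333) + (-2.1667)·(-3.3333) + (4.8333)·(0.6667)) / 5 = 10.6667/5 = 2.1333
  S[X_2,X_2] = ((0.6667)·(0.6667) + (0.6667)·(0.6667) + (2.6667)·(2.6667) + (-1.3333)·(-1.3333) + (-3.3333)·(-3.3333) + (0.6667)·(0.6667)) / 5 = 21.3333/5 = 4.2667
  S = [[11.7667, 2.1333],
 [2.1333, 4.2667]].

Step 3 — invert S. det(S) = 11.7667·4.2667 - (2.1333)² = 45.6533.
  S^{-1} = (1/det) · [[d, -b], [-b, a]] = [[0.0935, -0.0467],
 [-0.0467, 0.2577]].

Step 4 — quadratic form (x̄ - mu_0)^T · S^{-1} · (x̄ - mu_0):
  S^{-1} · (x̄ - mu_0) = (0.2804, -0.0621),
  (x̄ - mu_0)^T · [...] = (3.1667)·(0.2804) + (0.3333)·(-0.0621) = 0.8672.

Step 5 — scale by n: T² = 6 · 0.8672 = 5.203.

T² ≈ 5.203


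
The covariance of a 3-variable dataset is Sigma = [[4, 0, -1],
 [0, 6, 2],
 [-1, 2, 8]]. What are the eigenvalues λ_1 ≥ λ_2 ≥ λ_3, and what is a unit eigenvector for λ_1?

Step 1 — characteristic polynomial p(λ) = det(λI - Sigma) = λ³ - tr·λ² + c_1·λ - det, where tr = trace, c_1 = sum of the principal 2×2 minors, det = det(Sigma):
  tr = 4 + 6 + 8 = 18,
  c_1 = (4·6 - (0)²) + (4·8 - (-1)²) + (6·8 - (2)²) = 24 + 31 + 44 = 99,
  det = 4·(6·8 - (2)²) - (0)·((0)·8 - (2)·(-1)) + (-1)·((0)·(2) - 6·(-1)) = 4·(44) - (0)·(2) + (-1)·(6) = 170.
  So p(λ) = λ³ - 18λ² + 99λ - 170.
Step 2 — look for an integer root (rational root theorem: any rational root is an integer divisor of 170). Testing λ = 5:
  p(5) = 125 - 450 + 495 - 170 = 0  ✓
  Dividing out (λ - 5): p(λ) = (λ - 5)(λ² - 13λ + 34).
Step 3 — remaining eigenvalues from the quadratic λ² - 13λ + 34 = 0:
  Δ = 13² - 4·34 = 169 - 136 = 33,  λ = (13 ± √33)/2 = (13 ± 5.7446)/2 ≈ 9.3723 or 3.6277.
  Sorted: λ_1 = 9.3723,  λ_2 = 5,  λ_3 = 3.6277  (check: sum = 18 = tr ✓).

Step 4 — unit eigenvector for λ_1 ≈ 9.3723: v spans the null space of (Sigma - λ_1 I), whose rows are
  r_1 = (-5.3723, 0, -1),  r_2 = (0, -3.3723, 2),  r_3 = (-1, 2, -1.3723).
  v is orthogonal to every row, so take v ∝ r_1 × r_2 = ((0)·(2) - (-1)·(-3.3723), (-1)·(0) - (-5.3723)·(2), (-5.3723)·(-3.3723) - (0)·(0)) ≈ (-3.3723, 10.7446, 18.1168).
  Rescale (multiply by -1 so the first nonzero entry is positive): u = (3.3723, -10.7446, -18.1168).
  ||u|| = √((3.3723)² + (-10.7446)² + (-18.1168)²) = √(455.0379) ≈ 21.3316,  v_1 = u/||u|| ≈ (0.1581, -0.5037, -0.8493) (||v_1|| = 1).

λ_1 = 9.3723,  λ_2 = 5,  λ_3 = 3.6277;  v_1 ≈ (0.1581, -0.5037, -0.8493)


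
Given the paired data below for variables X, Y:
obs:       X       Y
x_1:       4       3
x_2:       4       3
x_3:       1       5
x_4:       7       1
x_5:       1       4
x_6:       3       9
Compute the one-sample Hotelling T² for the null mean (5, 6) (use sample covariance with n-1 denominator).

Step 1 — sample mean vector:
  mean(X) = (4 + 4 + 1 + 7 + 1 + 3) / 6 = 20/6 = 3.3333
  mean(Y) = (3 + 3 + 5 + 1 + 4 + 9) / 6 = 25/6 = 4.1667
  x̄ = (3.3333, 4.1667),  deviation x̄ - mu_0 = (3.3333, 4.1667) - (5, 6) = (-1.6667, -1.8333).

Step 2 — sample covariance matrix, S[i,j] = (1/(n-1)) · Σ_k (x_{k,i} - mean_i) · (x_{k,j} - mean_j), divisor n-1 = 5:
  S[X,X] = ((0.6667)·(0.6667) + (0.6667)·(0.6667) + (-2.3333)·(-2.3333) + (3.6667)·(3.6667) + (-2.3333)·(-2.3333) + (-0.3333)·(-0.3333)) / 5 = 25.3333/5 = 5.0667
  S[X,Y] = ((0.6667)·(-1.1667) + (0.6667)·(-1.1667) + (-2.3333)·(0.8333) + (3.6667)·(-3.1667) + (-2.3333)·(-0.1667) + (-0.3333)·(4.8333)) / 5 = -16.3333/5 = -3.2667
  S[Y,Y] = ((-1.1667)·(-1.1667) + (-1.1667)·(-1.1667) + (0.8333)·(0.8333) + (-3.1667)·(-3.1667) + (-0.1667)·(-0.1667) + (4.8333)·(4.8333)) / 5 = 36.8333/5 = 7.3667
  S = [[5.0667, -3.2667],
 [-3.2667, 7.3667]].

Step 3 — invert S. det(S) = 5.0667·7.3667 - (-3.2667)² = 26.6533.
  S^{-1} = (1/det) · [[d, -b], [-b, a]] = [[0.2764, 0.1226],
 [0.1226, 0.1901]].

Step 4 — quadratic form (x̄ - mu_0)^T · S^{-1} · (x̄ - mu_0):
  S^{-1} · (x̄ - mu_0) = (-0.6853, -0.5528),
  (x̄ - mu_0)^T · [...] = (-1.6667)·(-0.6853) + (-1.8333)·(-0.5528) = 2.1557.

Step 5 — scale by n: T² = 6 · 2.1557 = 12.934.

T² ≈ 12.934


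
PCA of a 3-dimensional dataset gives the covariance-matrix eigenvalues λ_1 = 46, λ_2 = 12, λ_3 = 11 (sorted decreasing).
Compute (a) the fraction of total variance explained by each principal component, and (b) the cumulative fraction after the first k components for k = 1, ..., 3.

Step 1 — total variance = trace(Sigma) = Σ λ_i = 46 + 12 + 11 = 69.

Step 2 — fraction explained by component i = λ_i / Σ λ:
  PC1: 46/69 = 0.6667
  PC2: 12/69 = 0.1739
  PC3: 11/69 = 0.1594

Step 3 — cumulative fraction after k components = (λ_1 + ... + λ_k) / Σ λ:
  k = 1: 46/69 = 0.6667
  k = 2: (46 + 12)/69 = 58/69 = 0.8406
  k = 3: (46 + 12 + 11)/69 = 69/69 = 1

Summary (fraction, with percent):

explained: PC1 0.6667 (66.67%), PC2 0.1739 (17.39%), PC3 0.1594 (15.94%);  cumulative: 0.6667, 0.8406, 1


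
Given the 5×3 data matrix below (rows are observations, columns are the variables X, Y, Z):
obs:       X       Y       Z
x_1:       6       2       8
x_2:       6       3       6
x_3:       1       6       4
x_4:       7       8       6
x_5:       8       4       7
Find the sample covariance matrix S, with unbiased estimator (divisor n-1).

Step 1 — column means:
  mean(X) = (6 + 6 + 1 + 7 + 8) / 5 = 28/5 = 5.6
  mean(Y) = (2 + 3 + 6 + 8 + 4) / 5 = 23/5 = 4.6
  mean(Z) = (8 + 6 + 4 + 6 + 7) / 5 = 31/5 = 6.2

Step 2 — sample covariance S[i,j] = (1/(n-1)) · Σ_k (x_{k,i} - mean_i) · (x_{k,j} - mean_j), with n-1 = 4.
  S[X,X] = ((0.4)·(0.4) + (0.4)·(0.4) + (-4.6)·(-4.6) + (1.4)·(1.4) + (2.4)·(2.4)) / 4 = 29.2/4 = 7.3
  S[X,Y] = ((0.4)·(-2.6) + (0.4)·(-1.6) + (-4.6)·(1.4) + (1.4)·(3.4) + (2.4)·(-0.6)) / 4 = -4.8/4 = -1.2
  S[X,Z] = ((0.4)·(1.8) + (0.4)·(-0.2) + (-4.6)·(-2.2) + (1.4)·(-0.2) + (2.4)·(0.8)) / 4 = 12.4/4 = 3.1
  S[Y,Y] = ((-2.6)·(-2.6) + (-1.6)·(-1.6) + (1.4)·(1.4) + (3.4)·(3.4) + (-0.6)·(-0.6)) / 4 = 23.2/4 = 5.8
  S[Y,Z] = ((-2.6)·(1.8) + (-1.6)·(-0.2) + (1.4)·(-2.2) + (3.4)·(-0.2) + (-0.6)·(0.8)) / 4 = -8.6/4 = -2.15
  S[Z,Z] = ((1.8)·(1.8) + (-0.2)·(-0.2) + (-2.2)·(-2.2) + (-0.2)·(-0.2) + (0.8)·(0.8)) / 4 = 8.8/4 = 2.2

S is symmetric (S[j,i] = S[i,j]). Assembling:

S = [[7.3, -1.2, 3.1],
 [-1.2, 5.8, -2.15],
 [3.1, -2.15, 2.2]]


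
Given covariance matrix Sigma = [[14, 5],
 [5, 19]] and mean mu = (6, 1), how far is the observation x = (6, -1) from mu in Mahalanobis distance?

Step 1 — centre the observation: (x - mu) = (0, -2).

Step 2 — invert Sigma. det(Sigma) = 14·19 - (5)² = 241.
  Sigma^{-1} = (1/det) · [[d, -b], [-b, a]] = [[0.0788, -0.0207],
 [-0.0207, 0.0581]].

Step 3 — form the quadratic (x - mu)^T · Sigma^{-1} · (x - mu):
  Sigma^{-1} · (x - mu) = (0.0415, -0.1162).
  (x - mu)^T · [Sigma^{-1} · (x - mu)] = (0)·(0.0415) + (-2)·(-0.1162) = 0.2324.

Step 4 — take square root: d = √(0.2324) ≈ 0.482.

d(x, mu) = √(0.2324) ≈ 0.482


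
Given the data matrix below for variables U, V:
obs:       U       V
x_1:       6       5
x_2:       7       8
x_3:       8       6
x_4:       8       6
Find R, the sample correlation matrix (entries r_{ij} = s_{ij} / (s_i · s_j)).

Step 1 — column means:
  mean(U) = (6 + 7 + 8 + 8) / 4 = 29/4 = 7.25
  mean(V) = (5 + 8 + 6 + 6) / 4 = 25/4 = 6.25

Step 2 — sample variances and covariances s[i,j] = (1/(n-1)) · Σ_k (x_{k,i} - mean_i) · (x_{k,j} - mean_j), with n-1 = 3:
  s[U,U] = ((-1.25)·(-1.25) + (-0.25)·(-0.25) + (0.75)·(0.75) + (0.75)·(0.75)) / 3 = 2.75/3 = 0.9167
  s[U,V] = ((-1.25)·(-1.25) + (-0.25)·(1.75) + (0.75)·(-0.25) + (0.75)·(-0.25)) / 3 = 0.75/3 = 0.25
  s[V,V] = ((-1.25)·(-1.25) + (1.75)·(1.75) + (-0.25)·(-0.25) + (-0.25)·(-0.25)) / 3 = 4.75/3 = 1.5833
  Sample standard deviations s_i = √(s[i,i]):
  s(U) = √(0.9167) = 0.9574
  s(V) = √(1.5833) = 1.2583

Step 3 — r_{ij} = s_{ij} / (s_i · s_j):
  r[U,U] = 1 (diagonal).
  r[U,V] = 0.25 / (0.9574 · 1.2583) = 0.25 / 1.2047 = 0.2075
  r[V,V] = 1 (diagonal).

R is symmetric with unit diagonal. Assembling:

R = [[1, 0.2075],
 [0.2075, 1]]


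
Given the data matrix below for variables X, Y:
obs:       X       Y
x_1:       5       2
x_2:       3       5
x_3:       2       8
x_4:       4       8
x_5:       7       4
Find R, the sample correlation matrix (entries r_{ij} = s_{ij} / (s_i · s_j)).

Step 1 — column means:
  mean(X) = (5 + 3 + 2 + 4 + 7) / 5 = 21/5 = 4.2
  mean(Y) = (2 + 5 + 8 + 8 + 4) / 5 = 27/5 = 5.4

Step 2 — sample variances and covariances s[i,j] = (1/(n-1)) · Σ_k (x_{k,i} - mean_i) · (x_{k,j} - mean_j), with n-1 = 4:
  s[X,X] = ((0.8)·(0.8) + (-1.2)·(-1.2) + (-2.2)·(-2.2) + (-0.2)·(-0.2) + (2.8)·(2.8)) / 4 = 14.8/4 = 3.7
  s[X,Y] = ((0.8)·(-3.4) + (-1.2)·(-0.4) + (-2.2)·(2.6) + (-0.2)·(2.6) + (2.8)·(-1.4)) / 4 = -12.4/4 = -3.1
  s[Y,Y] = ((-3.4)·(-3.4) + (-0.4)·(-0.4) + (2.6)·(2.6) + (2.6)·(2.6) + (-1.4)·(-1.4)) / 4 = 27.2/4 = 6.8
  Sample standard deviations s_i = √(s[i,i]):
  s(X) = √(3.7) = 1.9235
  s(Y) = √(6.8) = 2.6077

Step 3 — r_{ij} = s_{ij} / (s_i · s_j):
  r[X,X] = 1 (diagonal).
  r[X,Y] = -3.1 / (1.9235 · 2.6077) = -3.1 / 5.016 = -0.618
  r[Y,Y] = 1 (diagonal).

R is symmetric with unit diagonal. Assembling:

R = [[1, -0.618],
 [-0.618, 1]]


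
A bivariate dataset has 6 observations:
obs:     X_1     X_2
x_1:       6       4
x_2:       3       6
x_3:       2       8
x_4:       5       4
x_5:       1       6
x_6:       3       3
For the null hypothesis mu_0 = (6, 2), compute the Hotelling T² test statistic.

Step 1 — sample mean vector:
  mean(X_1) = (6 + 3 + 2 + 5 + 1 + 3) / 6 = 20/6 = 3.3333
  mean(X_2) = (4 + 6 + 8 + 4 + 6 + 3) / 6 = 31/6 = 5.1667
  x̄ = (3.3333, 5.1667),  deviation x̄ - mu_0 = (3.3333, 5.1667) - (6, 2) = (-2.6667, 3.1667).

Step 2 — sample covariance matrix, S[i,j] = (1/(n-1)) · Σ_k (x_{k,i} - mean_i) · (x_{k,j} - mean_j), divisor n-1 = 5:
  S[X_1,X_1] = ((2.6667)·(2.6667) + (-0.3333)·(-0.3333) + (-1.3333)·(-1.3333) + (1.6667)·(1.6667) + (-2.3333)·(-2.3333) + (-0.3333)·(-0.3333)) / 5 = 17.3333/5 = 3.4667
  S[X_1,X_2] = ((2.6667)·(-1.1667) + (-0.3333)·(0.8333) + (-1.3333)·(2.8333) + (1.6667)·(-1.1667) + (-2.3333)·(0.8333) + (-0.3333)·(-2.1667)) / 5 = -10.3333/5 = -2.0667
  S[X_2,X_2] = ((-1.1667)·(-1.1667) + (0.8333)·(0.8333) + (2.8333)·(2.8333) + (-1.1667)·(-1.1667) + (0.8333)·(0.8333) + (-2.1667)·(-2.1667)) / 5 = 16.8333/5 = 3.3667
  S = [[3.4667, -2.0667],
 [-2.0667, 3.3667]].

Step 3 — invert S. det(S) = 3.4667·3.3667 - (-2.0667)² = 7.4.
  S^{-1} = (1/det) · [[d, -b], [-b, a]] = [[0.455, 0.2793],
 [0.2793, 0.4685]].

Step 4 — quadratic form (x̄ - mu_0)^T · S^{-1} · (x̄ - mu_0):
  S^{-1} · (x̄ - mu_0) = (-0.3288, 0.7387),
  (x̄ - mu_0)^T · [...] = (-2.6667)·(-0.3288) + (3.1667)·(0.7387) = 3.2162.

Step 5 — scale by n: T² = 6 · 3.2162 = 19.2973.

T² ≈ 19.2973


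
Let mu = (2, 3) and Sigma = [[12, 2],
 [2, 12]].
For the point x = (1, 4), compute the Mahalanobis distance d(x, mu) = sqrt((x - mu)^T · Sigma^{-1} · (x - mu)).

Step 1 — centre the observation: (x - mu) = (-1, 1).

Step 2 — invert Sigma. det(Sigma) = 12·12 - (2)² = 140.
  Sigma^{-1} = (1/det) · [[d, -b], [-b, a]] = [[0.0857, -0.0143],
 [-0.0143, 0.0857]].

Step 3 — form the quadratic (x - mu)^T · Sigma^{-1} · (x - mu):
  Sigma^{-1} · (x - mu) = (-0.1, 0.1).
  (x - mu)^T · [Sigma^{-1} · (x - mu)] = (-1)·(-0.1) + (1)·(0.1) = 0.2.

Step 4 — take square root: d = √(0.2) ≈ 0.4472.

d(x, mu) = √(0.2) ≈ 0.4472


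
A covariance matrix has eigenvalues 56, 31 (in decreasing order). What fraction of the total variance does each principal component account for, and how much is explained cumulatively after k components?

Step 1 — total variance = trace(Sigma) = Σ λ_i = 56 + 31 = 87.

Step 2 — fraction explained by component i = λ_i / Σ λ:
  PC1: 56/87 = 0.6437
  PC2: 31/87 = 0.3563

Step 3 — cumulative fraction after k components = (λ_1 + ... + λ_k) / Σ λ:
  k = 1: 56/87 = 0.6437
  k = 2: (56 + 31)/87 = 87/87 = 1

Summary (fraction, with percent):

explained: PC1 0.6437 (64.37%), PC2 0.3563 (35.63%);  cumulative: 0.6437, 1


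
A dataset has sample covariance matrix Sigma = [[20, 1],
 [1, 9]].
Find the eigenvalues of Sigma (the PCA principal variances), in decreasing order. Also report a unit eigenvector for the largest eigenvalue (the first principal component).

Step 1 — characteristic polynomial of 2×2 Sigma:
  det(Sigma - λI) = λ² - trace · λ + det = 0.
  trace = 20 + 9 = 29, det = 20·9 - (1)² = 179.
Step 2 — discriminant:
  Δ = trace² - 4·det = 841 - 716 = 125.
Step 3 — eigenvalues:
  λ = (trace ± √Δ)/2 = (29 ± 11.1803)/2,
  λ_1 = 20.0902,  λ_2 = 8.9098.

Step 4 — unit eigenvector for λ_1: solve (Sigma - λ_1 I)v = 0. First row:
  (20 - 20.0902)·v_x + (1)·v_y = 0, i.e. (-0.0902)·v_x + (1)·v_y = 0,
  so v ∝ (b, λ_1 - a) = (1, 0.0902) = u.
  ||u|| = √((1)² + (0.0902)²) = √(1.0081) ≈ 1.0041,
  v_1 = u/||u|| ≈ (0.996, 0.0898) (||v_1|| = 1).

λ_1 = 20.0902,  λ_2 = 8.9098;  v_1 ≈ (0.996, 0.0898)


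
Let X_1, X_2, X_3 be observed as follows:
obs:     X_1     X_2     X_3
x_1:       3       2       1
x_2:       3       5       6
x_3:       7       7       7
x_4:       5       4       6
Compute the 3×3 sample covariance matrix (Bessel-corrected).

Step 1 — column means:
  mean(X_1) = (3 + 3 + 7 + 5) / 4 = 18/4 = 4.5
  mean(X_2) = (2 + 5 + 7 + 4) / 4 = 18/4 = 4.5
  mean(X_3) = (1 + 6 + 7 + 6) / 4 = 20/4 = 5

Step 2 — sample covariance S[i,j] = (1/(n-1)) · Σ_k (x_{k,i} - mean_i) · (x_{k,j} - mean_j), with n-1 = 3.
  S[X_1,X_1] = ((-1.5)·(-1.5) + (-1.5)·(-1.5) + (2.5)·(2.5) + (0.5)·(0.5)) / 3 = 11/3 = 3.6667
  S[X_1,X_2] = ((-1.5)·(-2.5) + (-1.5)·(0.5) + (2.5)·(2.5) + (0.5)·(-0.5)) / 3 = 9/3 = 3
  S[X_1,X_3] = ((-1.5)·(-4) + (-1.5)·(1) + (2.5)·(2) + (0.5)·(1)) / 3 = 10/3 = 3.3333
  S[X_2,X_2] = ((-2.5)·(-2.5) + (0.5)·(0.5) + (2.5)·(2.5) + (-0.5)·(-0.5)) / 3 = 13/3 = 4.3333
  S[X_2,X_3] = ((-2.5)·(-4) + (0.5)·(1) + (2.5)·(2) + (-0.5)·(1)) / 3 = 15/3 = 5
  S[X_3,X_3] = ((-4)·(-4) + (1)·(1) + (2)·(2) + (1)·(1)) / 3 = 22/3 = 7.3333

S is symmetric (S[j,i] = S[i,j]). Assembling:

S = [[3.6667, 3, 3.3333],
 [3, 4.3333, 5],
 [3.3333, 5, 7.3333]]


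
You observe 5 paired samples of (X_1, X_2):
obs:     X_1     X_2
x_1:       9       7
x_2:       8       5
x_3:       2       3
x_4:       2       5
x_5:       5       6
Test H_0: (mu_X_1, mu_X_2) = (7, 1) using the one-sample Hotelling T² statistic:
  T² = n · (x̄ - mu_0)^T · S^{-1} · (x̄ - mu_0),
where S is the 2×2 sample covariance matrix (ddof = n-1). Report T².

Step 1 — sample mean vector:
  mean(X_1) = (9 + 8 + 2 + 2 + 5) / 5 = 26/5 = 5.2
  mean(X_2) = (7 + 5 + 3 + 5 + 6) / 5 = 26/5 = 5.2
  x̄ = (5.2, 5.2),  deviation x̄ - mu_0 = (5.2, 5.2) - (7, 1) = (-1.8, 4.2).

Step 2 — sample covariance matrix, S[i,j] = (1/(n-1)) · Σ_k (x_{k,i} - mean_i) · (x_{k,j} - mean_j), divisor n-1 = 4:
  S[X_1,X_1] = ((3.8)·(3.8) + (2.8)·(2.8) + (-3.2)·(-3.2) + (-3.2)·(-3.2) + (-0.2)·(-0.2)) / 4 = 42.8/4 = 10.7
  S[X_1,X_2] = ((3.8)·(1.8) + (2.8)·(-0.2) + (-3.2)·(-2.2) + (-3.2)·(-0.2) + (-0.2)·(0.8)) / 4 = 13.8/4 = 3.45
  S[X_2,X_2] = ((1.8)·(1.8) + (-0.2)·(-0.2) + (-2.2)·(-2.2) + (-0.2)·(-0.2) + (0.8)·(0.8)) / 4 = 8.8/4 = 2.2
  S = [[10.7, 3.45],
 [3.45, 2.2]].

Step 3 — invert S. det(S) = 10.7·2.2 - (3.45)² = 11.6375.
  S^{-1} = (1/det) · [[d, -b], [-b, a]] = [[0.189, -0.2965],
 [-0.2965, 0.9194]].

Step 4 — quadratic form (x̄ - mu_0)^T · S^{-1} · (x̄ - mu_0):
  S^{-1} · (x̄ - mu_0) = (-1.5854, 4.3953),
  (x̄ - mu_0)^T · [...] = (-1.8)·(-1.5854) + (4.2)·(4.3953) = 21.3139.

Step 5 — scale by n: T² = 5 · 21.3139 = 106.5693.

T² ≈ 106.5693


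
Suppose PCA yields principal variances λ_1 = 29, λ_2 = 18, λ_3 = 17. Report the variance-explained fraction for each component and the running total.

Step 1 — total variance = trace(Sigma) = Σ λ_i = 29 + 18 + 17 = 64.

Step 2 — fraction explained by component i = λ_i / Σ λ:
  PC1: 29/64 = 0.4531
  PC2: 18/64 = 0.2812
  PC3: 17/64 = 0.2656

Step 3 — cumulative fraction after k components = (λ_1 + ... + λ_k) / Σ λ:
  k = 1: 29/64 = 0.4531
  k = 2: (29 + 18)/64 = 47/64 = 0.7344
  k = 3: (29 + 18 + 17)/64 = 64/64 = 1

Summary (fraction, with percent):

explained: PC1 0.4531 (45.31%), PC2 0.2812 (28.12%), PC3 0.2656 (26.56%);  cumulative: 0.4531, 0.7344, 1


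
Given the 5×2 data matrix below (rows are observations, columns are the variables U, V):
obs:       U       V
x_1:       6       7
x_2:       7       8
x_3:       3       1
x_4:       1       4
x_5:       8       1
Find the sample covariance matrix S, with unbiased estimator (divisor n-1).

Step 1 — column means:
  mean(U) = (6 + 7 + 3 + 1 + 8) / 5 = 25/5 = 5
  mean(V) = (7 + 8 + 1 + 4 + 1) / 5 = 21/5 = 4.2

Step 2 — sample covariance S[i,j] = (1/(n-1)) · Σ_k (x_{k,i} - mean_i) · (x_{k,j} - mean_j), with n-1 = 4.
  S[U,U] = ((1)·(1) + (2)·(2) + (-2)·(-2) + (-4)·(-4) + (3)·(3)) / 4 = 34/4 = 8.5
  S[U,V] = ((1)·(2.8) + (2)·(3.8) + (-2)·(-3.2) + (-4)·(-0.2) + (3)·(-3.2)) / 4 = 8/4 = 2
  S[V,V] = ((2.8)·(2.8) + (3.8)·(3.8) + (-3.2)·(-3.2) + (-0.2)·(-0.2) + (-3.2)·(-3.2)) / 4 = 42.8/4 = 10.7

S is symmetric (S[j,i] = S[i,j]). Assembling:

S = [[8.5, 2],
 [2, 10.7]]


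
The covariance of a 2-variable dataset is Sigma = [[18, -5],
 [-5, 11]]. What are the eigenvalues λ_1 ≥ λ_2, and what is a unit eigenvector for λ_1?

Step 1 — characteristic polynomial of 2×2 Sigma:
  det(Sigma - λI) = λ² - trace · λ + det = 0.
  trace = 18 + 11 = 29, det = 18·11 - (-5)² = 173.
Step 2 — discriminant:
  Δ = trace² - 4·det = 841 - 692 = 149.
Step 3 — eigenvalues:
  λ = (trace ± √Δ)/2 = (29 ± 12.2066)/2,
  λ_1 = 20.6033,  λ_2 = 8.3967.

Step 4 — unit eigenvector for λ_1: solve (Sigma - λ_1 I)v = 0. First row:
  (18 - 20.6033)·v_x + (-5)·v_y = 0, i.e. (-2.6033)·v_x + (-5)·v_y = 0,
  so v ∝ (b, λ_1 - a) = (-5, 2.6033); multiply by -1 so the first entry is positive: u = (5, -2.6033).
  ||u|| = √((5)² + (-2.6033)²) = √(31.7771) ≈ 5.6371,
  v_1 = u/||u|| ≈ (0.887, -0.4618) (||v_1|| = 1).

λ_1 = 20.6033,  λ_2 = 8.3967;  v_1 ≈ (0.887, -0.4618)


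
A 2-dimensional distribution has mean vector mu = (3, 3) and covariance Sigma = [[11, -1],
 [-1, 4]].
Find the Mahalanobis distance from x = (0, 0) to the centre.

Step 1 — centre the observation: (x - mu) = (-3, -3).

Step 2 — invert Sigma. det(Sigma) = 11·4 - (-1)² = 43.
  Sigma^{-1} = (1/det) · [[d, -b], [-b, a]] = [[0.093, 0.0233],
 [0.0233, 0.2558]].

Step 3 — form the quadratic (x - mu)^T · Sigma^{-1} · (x - mu):
  Sigma^{-1} · (x - mu) = (-0.3488, -0.8372).
  (x - mu)^T · [Sigma^{-1} · (x - mu)] = (-3)·(-0.3488) + (-3)·(-0.8372) = 3.5581.

Step 4 — take square root: d = √(3.5581) ≈ 1.8863.

d(x, mu) = √(3.5581) ≈ 1.8863


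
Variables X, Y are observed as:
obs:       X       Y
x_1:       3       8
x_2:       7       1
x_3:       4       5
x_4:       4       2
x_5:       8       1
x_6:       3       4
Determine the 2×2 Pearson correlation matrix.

Step 1 — column means:
  mean(X) = (3 + 7 + 4 + 4 + 8 + 3) / 6 = 29/6 = 4.8333
  mean(Y) = (8 + 1 + 5 + 2 + 1 + 4) / 6 = 21/6 = 3.5

Step 2 — sample variances and covariances s[i,j] = (1/(n-1)) · Σ_k (x_{k,i} - mean_i) · (x_{k,j} - mean_j), with n-1 = 5:
  s[X,X] = ((-1.8333)·(-1.8333) + (2.1667)·(2.1667) + (-0.8333)·(-0.8333) + (-0.8333)·(-0.8333) + (3.1667)·(3.1667) + (-1.8333)·(-1.8333)) / 5 = 22.8333/5 = 4.5667
  s[X,Y] = ((-1.8333)·(4.5) + (2.1667)·(-2.5) + (-0.8333)·(1.5) + (-0.8333)·(-1.5) + (3.1667)·(-2.5) + (-1.8333)·(0.5)) / 5 = -22.5/5 = -4.5
  s[Y,Y] = ((4.5)·(4.5) + (-2.5)·(-2.5) + (1.5)·(1.5) + (-1.5)·(-1.5) + (-2.5)·(-2.5) + (0.5)·(0.5)) / 5 = 37.5/5 = 7.5
  Sample standard deviations s_i = √(s[i,i]):
  s(X) = √(4.5667) = 2.137
  s(Y) = √(7.5) = 2.7386

Step 3 — r_{ij} = s_{ij} / (s_i · s_j):
  r[X,X] = 1 (diagonal).
  r[X,Y] = -4.5 / (2.137 · 2.7386) = -4.5 / 5.8523 = -0.7689
  r[Y,Y] = 1 (diagonal).

R is symmetric with unit diagonal. Assembling:

R = [[1, -0.7689],
 [-0.7689, 1]]


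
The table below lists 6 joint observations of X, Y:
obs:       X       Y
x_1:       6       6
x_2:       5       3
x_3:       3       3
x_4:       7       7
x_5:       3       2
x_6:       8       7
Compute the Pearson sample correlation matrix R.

Step 1 — column means:
  mean(X) = (6 + 5 + 3 + 7 + 3 + 8) / 6 = 32/6 = 5.3333
  mean(Y) = (6 + 3 + 3 + 7 + 2 + 7) / 6 = 28/6 = 4.6667

Step 2 — sample variances and covariances s[i,j] = (1/(n-1)) · Σ_k (x_{k,i} - mean_i) · (x_{k,j} - mean_j), with n-1 = 5:
  s[X,X] = ((0.6667)·(0.6667) + (-0.3333)·(-0.3333) + (-2.3333)·(-2.3333) + (1.6667)·(1.6667) + (-2.3333)·(-2.3333) + (2.6667)·(2.6667)) / 5 = 21.3333/5 = 4.2667
  s[X,Y] = ((0.6667)·(1.3333) + (-0.3333)·(-1.6667) + (-2.3333)·(-1.6667) + (1.6667)·(2.3333) + (-2.3333)·(-2.6667) + (2.6667)·(2.3333)) / 5 = 21.6667/5 = 4.3333
  s[Y,Y] = ((1.3333)·(1.3333) + (-1.6667)·(-1.6667) + (-1.6667)·(-1.6667) + (2.3333)·(2.3333) + (-2.6667)·(-2.6667) + (2.3333)·(2.3333)) / 5 = 25.3333/5 = 5.0667
  Sample standard deviations s_i = √(s[i,i]):
  s(X) = √(4.2667) = 2.0656
  s(Y) = √(5.0667) = 2.2509

Step 3 — r_{ij} = s_{ij} / (s_i · s_j):
  r[X,X] = 1 (diagonal).
  r[X,Y] = 4.3333 / (2.0656 · 2.2509) = 4.3333 / 4.6495 = 0.932
  r[Y,Y] = 1 (diagonal).

R is symmetric with unit diagonal. Assembling:

R = [[1, 0.932],
 [0.932, 1]]


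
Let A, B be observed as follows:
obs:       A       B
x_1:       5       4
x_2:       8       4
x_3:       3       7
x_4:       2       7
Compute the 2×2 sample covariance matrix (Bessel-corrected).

Step 1 — column means:
  mean(A) = (5 + 8 + 3 + 2) / 4 = 18/4 = 4.5
  mean(B) = (4 + 4 + 7 + 7) / 4 = 22/4 = 5.5

Step 2 — sample covariance S[i,j] = (1/(n-1)) · Σ_k (x_{k,i} - mean_i) · (x_{k,j} - mean_j), with n-1 = 3.
  S[A,A] = ((0.5)·(0.5) + (3.5)·(3.5) + (-1.5)·(-1.5) + (-2.5)·(-2.5)) / 3 = 21/3 = 7
  S[A,B] = ((0.5)·(-1.5) + (3.5)·(-1.5) + (-1.5)·(1.5) + (-2.5)·(1.5)) / 3 = -12/3 = -4
  S[B,B] = ((-1.5)·(-1.5) + (-1.5)·(-1.5) + (1.5)·(1.5) + (1.5)·(1.5)) / 3 = 9/3 = 3

S is symmetric (S[j,i] = S[i,j]). Assembling:

S = [[7, -4],
 [-4, 3]]


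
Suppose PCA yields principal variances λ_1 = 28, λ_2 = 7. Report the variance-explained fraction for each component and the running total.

Step 1 — total variance = trace(Sigma) = Σ λ_i = 28 + 7 = 35.

Step 2 — fraction explained by component i = λ_i / Σ λ:
  PC1: 28/35 = 0.8
  PC2: 7/35 = 0.2

Step 3 — cumulative fraction after k components = (λ_1 + ... + λ_k) / Σ λ:
  k = 1: 28/35 = 0.8
  k = 2: (28 + 7)/35 = 35/35 = 1

Summary (fraction, with percent):

explained: PC1 0.8 (80%), PC2 0.2 (20%);  cumulative: 0.8, 1


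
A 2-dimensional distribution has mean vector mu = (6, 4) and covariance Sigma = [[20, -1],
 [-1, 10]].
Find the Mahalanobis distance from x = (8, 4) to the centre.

Step 1 — centre the observation: (x - mu) = (2, 0).

Step 2 — invert Sigma. det(Sigma) = 20·10 - (-1)² = 199.
  Sigma^{-1} = (1/det) · [[d, -b], [-b, a]] = [[0.0503, 0.005],
 [0.005, 0.1005]].

Step 3 — form the quadratic (x - mu)^T · Sigma^{-1} · (x - mu):
  Sigma^{-1} · (x - mu) = (0.1005, 0.0101).
  (x - mu)^T · [Sigma^{-1} · (x - mu)] = (2)·(0.1005) + (0)·(0.0101) = 0.201.

Step 4 — take square root: d = √(0.201) ≈ 0.4483.

d(x, mu) = √(0.201) ≈ 0.4483


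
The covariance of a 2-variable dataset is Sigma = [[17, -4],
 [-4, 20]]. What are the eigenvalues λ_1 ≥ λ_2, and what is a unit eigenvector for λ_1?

Step 1 — characteristic polynomial of 2×2 Sigma:
  det(Sigma - λI) = λ² - trace · λ + det = 0.
  trace = 17 + 20 = 37, det = 17·20 - (-4)² = 324.
Step 2 — discriminant:
  Δ = trace² - 4·det = 1369 - 1296 = 73.
Step 3 — eigenvalues:
  λ = (trace ± √Δ)/2 = (37 ± 8.544)/2,
  λ_1 = 22.772,  λ_2 = 14.228.

Step 4 — unit eigenvector for λ_1: solve (Sigma - λ_1 I)v = 0. First row:
  (17 - 22.772)·v_x + (-4)·v_y = 0, i.e. (-5.772)·v_x + (-4)·v_y = 0,
  so v ∝ (b, λ_1 - a) = (-4, 5.772); multiply by -1 so the first entry is positive: u = (4, -5.772).
  ||u|| = √((4)² + (-5.772)²) = √(49.316) ≈ 7.0225,
  v_1 = u/||u|| ≈ (0.5696, -0.8219) (||v_1|| = 1).

λ_1 = 22.772,  λ_2 = 14.228;  v_1 ≈ (0.5696, -0.8219)


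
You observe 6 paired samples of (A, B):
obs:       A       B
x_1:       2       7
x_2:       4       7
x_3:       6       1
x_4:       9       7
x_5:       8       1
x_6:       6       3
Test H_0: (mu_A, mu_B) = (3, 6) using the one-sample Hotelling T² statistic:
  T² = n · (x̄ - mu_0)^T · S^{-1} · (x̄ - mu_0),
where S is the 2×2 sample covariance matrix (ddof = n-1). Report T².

Step 1 — sample mean vector:
  mean(A) = (2 + 4 + 6 + 9 + 8 + 6) / 6 = 35/6 = 5.8333
  mean(B) = (7 + 7 + 1 + 7 + 1 + 3) / 6 = 26/6 = 4.3333
  x̄ = (5.8333, 4.3333),  deviation x̄ - mu_0 = (5.8333, 4.3333) - (3, 6) = (2.8333, -1.6667).

Step 2 — sample covariance matrix, S[i,j] = (1/(n-1)) · Σ_k (x_{k,i} - mean_i) · (x_{k,j} - mean_j), divisor n-1 = 5:
  S[A,A] = ((-3.8333)·(-3.8333) + (-1.8333)·(-1.8333) + (0.1667)·(0.1667) + (3.1667)·(3.1667) + (2.1667)·(2.1667) + (0.1667)·(0.1667)) / 5 = 32.8333/5 = 6.5667
  S[A,B] = ((-3.8333)·(2.6667) + (-1.8333)·(2.6667) + (0.1667)·(-3.3333) + (3.1667)·(2.6667) + (2.1667)·(-3.3333) + (0.1667)·(-1.3333)) / 5 = -14.6667/5 = -2.9333
  S[B,B] = ((2.6667)·(2.6667) + (2.6667)·(2.6667) + (-3.3333)·(-3.3333) + (2.6667)·(2.6667) + (-3.3333)·(-3.3333) + (-1.3333)·(-1.3333)) / 5 = 45.3333/5 = 9.0667
  S = [[6.5667, -2.9333],
 [-2.9333, 9.0667]].

Step 3 — invert S. det(S) = 6.5667·9.0667 - (-2.9333)² = 50.9333.
  S^{-1} = (1/det) · [[d, -b], [-b, a]] = [[0.178, 0.0576],
 [0.0576, 0.1289]].

Step 4 — quadratic form (x̄ - mu_0)^T · S^{-1} · (x̄ - mu_0):
  S^{-1} · (x̄ - mu_0) = (0.4084, -0.0517),
  (x̄ - mu_0)^T · [...] = (2.8333)·(0.4084) + (-1.6667)·(-0.0517) = 1.2432.

Step 5 — scale by n: T² = 6 · 1.2432 = 7.4594.

T² ≈ 7.4594


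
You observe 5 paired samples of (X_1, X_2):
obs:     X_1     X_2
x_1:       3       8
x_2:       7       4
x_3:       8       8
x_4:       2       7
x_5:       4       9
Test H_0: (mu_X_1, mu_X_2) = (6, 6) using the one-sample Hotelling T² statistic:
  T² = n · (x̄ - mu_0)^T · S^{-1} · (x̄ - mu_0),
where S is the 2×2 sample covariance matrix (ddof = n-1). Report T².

Step 1 — sample mean vector:
  mean(X_1) = (3 + 7 + 8 + 2 + 4) / 5 = 24/5 = 4.8
  mean(X_2) = (8 + 4 + 8 + 7 + 9) / 5 = 36/5 = 7.2
  x̄ = (4.8, 7.2),  deviation x̄ - mu_0 = (4.8, 7.2) - (6, 6) = (-1.2, 1.2).

Step 2 — sample covariance matrix, S[i,j] = (1/(n-1)) · Σ_k (x_{k,i} - mean_i) · (x_{k,j} - mean_j), divisor n-1 = 4:
  S[X_1,X_1] = ((-1.8)·(-1.8) + (2.2)·(2.2) + (3.2)·(3.2) + (-2.8)·(-2.8) + (-0.8)·(-0.8)) / 4 = 26.8/4 = 6.7
  S[X_1,X_2] = ((-1.8)·(0.8) + (2.2)·(-3.2) + (3.2)·(0.8) + (-2.8)·(-0.2) + (-0.8)·(1.8)) / 4 = -6.8/4 = -1.7
  S[X_2,X_2] = ((0.8)·(0.8) + (-3.2)·(-3.2) + (0.8)·(0.8) + (-0.2)·(-0.2) + (1.8)·(1.8)) / 4 = 14.8/4 = 3.7
  S = [[6.7, -1.7],
 [-1.7, 3.7]].

Step 3 — invert S. det(S) = 6.7·3.7 - (-1.7)² = 21.9.
  S^{-1} = (1/det) · [[d, -b], [-b, a]] = [[0.1689, 0.0776],
 [0.0776, 0.3059]].

Step 4 — quadratic form (x̄ - mu_0)^T · S^{-1} · (x̄ - mu_0):
  S^{-1} · (x̄ - mu_0) = (-0.1096, 0.274),
  (x̄ - mu_0)^T · [...] = (-1.2)·(-0.1096) + (1.2)·(0.274) = 0.4603.

Step 5 — scale by n: T² = 5 · 0.4603 = 2.3014.

T² ≈ 2.3014


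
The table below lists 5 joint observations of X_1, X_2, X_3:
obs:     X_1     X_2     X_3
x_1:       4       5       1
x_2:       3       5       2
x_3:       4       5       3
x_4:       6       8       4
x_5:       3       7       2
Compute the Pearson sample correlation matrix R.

Step 1 — column means:
  mean(X_1) = (4 + 3 + 4 + 6 + 3) / 5 = 20/5 = 4
  mean(X_2) = (5 + 5 + 5 + 8 + 7) / 5 = 30/5 = 6
  mean(X_3) = (1 + 2 + 3 + 4 + 2) / 5 = 12/5 = 2.4

Step 2 — sample variances and covariances s[i,j] = (1/(n-1)) · Σ_k (x_{k,i} - mean_i) · (x_{k,j} - mean_j), with n-1 = 4:
  s[X_1,X_1] = ((0)·(0) + (-1)·(-1) + (0)·(0) + (2)·(2) + (-1)·(-1)) / 4 = 6/4 = 1.5
  s[X_1,X_2] = ((0)·(-1) + (-1)·(-1) + (0)·(-1) + (2)·(2) + (-1)·(1)) / 4 = 4/4 = 1
  s[X_1,X_3] = ((0)·(-1.4) + (-1)·(-0.4) + (0)·(0.6) + (2)·(1.6) + (-1)·(-0.4)) / 4 = 4/4 = 1
  s[X_2,X_2] = ((-1)·(-1) + (-1)·(-1) + (-1)·(-1) + (2)·(2) + (1)·(1)) / 4 = 8/4 = 2
  s[X_2,X_3] = ((-1)·(-1.4) + (-1)·(-0.4) + (-1)·(0.6) + (2)·(1.6) + (1)·(-0.4)) / 4 = 4/4 = 1
  s[X_3,X_3] = ((-1.4)·(-1.4) + (-0.4)·(-0.4) + (0.6)·(0.6) + (1.6)·(1.6) + (-0.4)·(-0.4)) / 4 = 5.2/4 = 1.3
  Sample standard deviations s_i = √(s[i,i]):
  s(X_1) = √(1.5) = 1.2247
  s(X_2) = √(2) = 1.4142
  s(X_3) = √(1.3) = 1.1402

Step 3 — r_{ij} = s_{ij} / (s_i · s_j):
  r[X_1,X_1] = 1 (diagonal).
  r[X_1,X_2] = 1 / (1.2247 · 1.4142) = 1 / 1.7321 = 0.5774
  r[X_1,X_3] = 1 / (1.2247 · 1.1402) = 1 / 1.3964 = 0.7161
  r[X_2,X_2] = 1 (diagonal).
  r[X_2,X_3] = 1 / (1.4142 · 1.1402) = 1 / 1.6125 = 0.6202
  r[X_3,X_3] = 1 (diagonal).

R is symmetric with unit diagonal. Assembling:

R = [[1, 0.5774, 0.7161],
 [0.5774, 1, 0.6202],
 [0.7161, 0.6202, 1]]


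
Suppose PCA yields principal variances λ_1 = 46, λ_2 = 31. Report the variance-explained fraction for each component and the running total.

Step 1 — total variance = trace(Sigma) = Σ λ_i = 46 + 31 = 77.

Step 2 — fraction explained by component i = λ_i / Σ λ:
  PC1: 46/77 = 0.5974
  PC2: 31/77 = 0.4026

Step 3 — cumulative fraction after k components = (λ_1 + ... + λ_k) / Σ λ:
  k = 1: 46/77 = 0.5974
  k = 2: (46 + 31)/77 = 77/77 = 1

Summary (fraction, with percent):

explained: PC1 0.5974 (59.74%), PC2 0.4026 (40.26%);  cumulative: 0.5974, 1


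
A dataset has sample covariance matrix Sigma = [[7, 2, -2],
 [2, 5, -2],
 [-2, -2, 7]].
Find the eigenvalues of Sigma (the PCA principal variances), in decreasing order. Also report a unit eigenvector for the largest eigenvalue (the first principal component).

Step 1 — characteristic polynomial p(λ) = det(λI - Sigma) = λ³ - tr·λ² + c_1·λ - det, where tr = trace, c_1 = sum of the principal 2×2 minors, det = det(Sigma):
  tr = 7 + 5 + 7 = 19,
  c_1 = (7·5 - (2)²) + (7·7 - (-2)²) + (5·7 - (-2)²) = 31 + 45 + 31 = 107,
  det = 7·(5·7 - (-2)²) - (2)·((2)·7 - (-2)·(-2)) + (-2)·((2)·(-2) - 5·(-2)) = 7·(31) - (2)·(10) + (-2)·(6) = 185.
  So p(λ) = λ³ - 19λ² + 107λ - 185.
Step 2 — look for an integer root (rational root theorem: any rational root is an integer divisor of 185). Testing λ = 5:
  p(5) = 125 - 475 + 535 - 185 = 0  ✓
  Dividing out (λ - 5): p(λ) = (λ - 5)(λ² - 14λ + 37).
Step 3 — remaining eigenvalues from the quadratic λ² - 14λ + 37 = 0:
  Δ = 14² - 4·37 = 196 - 148 = 48,  λ = (14 ± √48)/2 = (14 ± 6.9282)/2 ≈ 10.4641 or 3.5359.
  Sorted: λ_1 = 10.4641,  λ_2 = 5,  λ_3 = 3.5359  (check: sum = 19 = tr ✓).

Step 4 — unit eigenvector for λ_1 ≈ 10.4641: v spans the null space of (Sigma - λ_1 I), whose rows are
  r_1 = (-3.4641, 2, -2),  r_2 = (2, -5.4641, -2),  r_3 = (-2, -2, -3.4641).
  v is orthogonal to every row, so take v ∝ r_1 × r_2 = ((2)·(-2) - (-2)·(-5.4641), (-2)·(2) - (-3.4641)·(-2), (-3.4641)·(-5.4641) - (2)·(2)) ≈ (-14.9282, -10.9282, 14.9282).
  Rescale (multiply by -1 so the first nonzero entry is positive): u = (14.9282, 10.9282, -14.9282).
  ||u|| = √((14.9282)² + (10.9282)² + (-14.9282)²) = √(565.1281) ≈ 23.7724,  v_1 = u/||u|| ≈ (0.628, 0.4597, -0.628) (||v_1|| = 1).

λ_1 = 10.4641,  λ_2 = 5,  λ_3 = 3.5359;  v_1 ≈ (0.628, 0.4597, -0.628)


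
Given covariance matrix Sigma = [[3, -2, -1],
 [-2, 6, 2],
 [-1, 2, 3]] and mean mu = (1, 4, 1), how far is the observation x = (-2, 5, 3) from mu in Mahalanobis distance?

Step 1 — centre the observation: (x - mu) = (-3, 1, 2).

Step 2 — invert Sigma (cofactor / det for 3×3, or solve directly):
  Sigma^{-1} = [[0.4375, 0.125, 0.0625],
 [0.125, 0.25, -0.125],
 [0.0625, -0.125, 0.4375]].

Step 3 — form the quadratic (x - mu)^T · Sigma^{-1} · (x - mu):
  Sigma^{-1} · (x - mu) = (-1.0625, -0.375, 0.5625).
  (x - mu)^T · [Sigma^{-1} · (x - mu)] = (-3)·(-1.0625) + (1)·(-0.375) + (2)·(0.5625) = 3.9375.

Step 4 — take square root: d = √(3.9375) ≈ 1.9843.

d(x, mu) = √(3.9375) ≈ 1.9843


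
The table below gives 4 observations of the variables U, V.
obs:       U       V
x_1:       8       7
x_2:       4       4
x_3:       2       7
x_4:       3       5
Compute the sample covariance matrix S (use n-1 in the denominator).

Step 1 — column means:
  mean(U) = (8 + 4 + 2 + 3) / 4 = 17/4 = 4.25
  mean(V) = (7 + 4 + 7 + 5) / 4 = 23/4 = 5.75

Step 2 — sample covariance S[i,j] = (1/(n-1)) · Σ_k (x_{k,i} - mean_i) · (x_{k,j} - mean_j), with n-1 = 3.
  S[U,U] = ((3.75)·(3.75) + (-0.25)·(-0.25) + (-2.25)·(-2.25) + (-1.25)·(-1.25)) / 3 = 20.75/3 = 6.9167
  S[U,V] = ((3.75)·(1.25) + (-0.25)·(-1.75) + (-2.25)·(1.25) + (-1.25)·(-0.75)) / 3 = 3.25/3 = 1.0833
  S[V,V] = ((1.25)·(1.25) + (-1.75)·(-1.75) + (1.25)·(1.25) + (-0.75)·(-0.75)) / 3 = 6.75/3 = 2.25

S is symmetric (S[j,i] = S[i,j]). Assembling:

S = [[6.9167, 1.0833],
 [1.0833, 2.25]]


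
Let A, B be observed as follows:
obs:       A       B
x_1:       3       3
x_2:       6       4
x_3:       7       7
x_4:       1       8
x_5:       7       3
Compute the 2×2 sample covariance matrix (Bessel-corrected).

Step 1 — column means:
  mean(A) = (3 + 6 + 7 + 1 + 7) / 5 = 24/5 = 4.8
  mean(B) = (3 + 4 + 7 + 8 + 3) / 5 = 25/5 = 5

Step 2 — sample covariance S[i,j] = (1/(n-1)) · Σ_k (x_{k,i} - mean_i) · (x_{k,j} - mean_j), with n-1 = 4.
  S[A,A] = ((-1.8)·(-1.8) + (1.2)·(1.2) + (2.2)·(2.2) + (-3.8)·(-3.8) + (2.2)·(2.2)) / 4 = 28.8/4 = 7.2
  S[A,B] = ((-1.8)·(-2) + (1.2)·(-1) + (2.2)·(2) + (-3.8)·(3) + (2.2)·(-2)) / 4 = -9/4 = -2.25
  S[B,B] = ((-2)·(-2) + (-1)·(-1) + (2)·(2) + (3)·(3) + (-2)·(-2)) / 4 = 22/4 = 5.5

S is symmetric (S[j,i] = S[i,j]). Assembling:

S = [[7.2, -2.25],
 [-2.25, 5.5]]


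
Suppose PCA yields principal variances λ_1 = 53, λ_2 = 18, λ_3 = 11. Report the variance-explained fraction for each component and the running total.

Step 1 — total variance = trace(Sigma) = Σ λ_i = 53 + 18 + 11 = 82.

Step 2 — fraction explained by component i = λ_i / Σ λ:
  PC1: 53/82 = 0.6463
  PC2: 18/82 = 0.2195
  PC3: 11/82 = 0.1341

Step 3 — cumulative fraction after k components = (λ_1 + ... + λ_k) / Σ λ:
  k = 1: 53/82 = 0.6463
  k = 2: (53 + 18)/82 = 71/82 = 0.8659
  k = 3: (53 + 18 + 11)/82 = 82/82 = 1

Summary (fraction, with percent):

explained: PC1 0.6463 (64.63%), PC2 0.2195 (21.95%), PC3 0.1341 (13.41%);  cumulative: 0.6463, 0.8659, 1


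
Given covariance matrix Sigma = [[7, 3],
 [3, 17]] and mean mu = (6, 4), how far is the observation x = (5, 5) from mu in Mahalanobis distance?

Step 1 — centre the observation: (x - mu) = (-1, 1).

Step 2 — invert Sigma. det(Sigma) = 7·17 - (3)² = 110.
  Sigma^{-1} = (1/det) · [[d, -b], [-b, a]] = [[0.1545, -0.0273],
 [-0.0273, 0.0636]].

Step 3 — form the quadratic (x - mu)^T · Sigma^{-1} · (x - mu):
  Sigma^{-1} · (x - mu) = (-0.1818, 0.0909).
  (x - mu)^T · [Sigma^{-1} · (x - mu)] = (-1)·(-0.1818) + (1)·(0.0909) = 0.2727.

Step 4 — take square root: d = √(0.2727) ≈ 0.5222.

d(x, mu) = √(0.2727) ≈ 0.5222


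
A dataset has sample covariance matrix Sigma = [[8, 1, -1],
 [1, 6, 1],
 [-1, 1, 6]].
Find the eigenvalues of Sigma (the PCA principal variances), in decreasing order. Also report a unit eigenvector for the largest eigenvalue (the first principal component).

Step 1 — characteristic polynomial p(λ) = det(λI - Sigma) = λ³ - tr·λ² + c_1·λ - det, where tr = trace, c_1 = sum of the principal 2×2 minors, det = det(Sigma):
  tr = 8 + 6 + 6 = 20,
  c_1 = (8·6 - (1)²) + (8·6 - (-1)²) + (6·6 - (1)²) = 47 + 47 + 35 = 129,
  det = 8·(6·6 - (1)²) - (1)·((1)·6 - (1)·(-1)) + (-1)·((1)·(1) - 6·(-1)) = 8·(35) - (1)·(7) + (-1)·(7) = 266.
  So p(λ) = λ³ - 20λ² + 129λ - 266.
Step 2 — look for an integer root (rational root theorem: any rational root is an integer divisor of 266). Testing λ = 7:
  p(7) = 343 - 980 + 903 - 266 = 0  ✓
  Dividing out (λ - 7): p(λ) = (λ - 7)(λ² - 13λ + 38).
Step 3 — remaining eigenvalues from the quadratic λ² - 13λ + 38 = 0:
  Δ = 13² - 4·38 = 169 - 152 = 17,  λ = (13 ± √17)/2 = (13 ± 4.1231)/2 ≈ 8.5616 or 4.4384.
  Sorted: λ_1 = 8.5616,  λ_2 = 7,  λ_3 = 4.4384  (check: sum = 20 = tr ✓).

Step 4 — unit eigenvector for λ_1 ≈ 8.5616: v spans the null space of (Sigma - λ_1 I), whose rows are
  r_1 = (-0.5616, 1, -1),  r_2 = (1, -2.5616, 1),  r_3 = (-1, 1, -2.5616).
  v is orthogonal to every row, so take v ∝ r_1 × r_2 = ((1)·(1) - (-1)·(-2.5616), (-1)·(1) - (-0.5616)·(1), (-0.5616)·(-2.5616) - (1)·(1)) ≈ (-1.5616, -0.4384, 0.4384).
  Rescale (multiply by -1 so the first nonzero entry is positive): u = (1.5616, 0.4384, -0.4384).
  ||u|| = √((1.5616)² + (0.4384)² + (-0.4384)²) = √(2.8229) ≈ 1.6802,  v_1 = u/||u|| ≈ (0.9294, 0.261, -0.261) (||v_1|| = 1).

λ_1 = 8.5616,  λ_2 = 7,  λ_3 = 4.4384;  v_1 ≈ (0.9294, 0.261, -0.261)


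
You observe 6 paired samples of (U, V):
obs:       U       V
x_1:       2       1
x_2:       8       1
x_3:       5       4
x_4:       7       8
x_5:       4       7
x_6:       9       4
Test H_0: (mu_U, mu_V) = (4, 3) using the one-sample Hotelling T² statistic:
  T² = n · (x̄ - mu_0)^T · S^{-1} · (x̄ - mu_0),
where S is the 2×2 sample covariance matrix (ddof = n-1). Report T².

Step 1 — sample mean vector:
  mean(U) = (2 + 8 + 5 + 7 + 4 + 9) / 6 = 35/6 = 5.8333
  mean(V) = (1 + 1 + 4 + 8 + 7 + 4) / 6 = 25/6 = 4.1667
  x̄ = (5.8333, 4.1667),  deviation x̄ - mu_0 = (5.8333, 4.1667) - (4, 3) = (1.8333, 1.1667).

Step 2 — sample covariance matrix, S[i,j] = (1/(n-1)) · Σ_k (x_{k,i} - mean_i) · (x_{k,j} - mean_j), divisor n-1 = 5:
  S[U,U] = ((-3.8333)·(-3.8333) + (2.1667)·(2.1667) + (-0.8333)·(-0.8333) + (1.1667)·(1.1667) + (-1.8333)·(-1.8333) + (3.1667)·(3.1667)) / 5 = 34.8333/5 = 6.9667
  S[U,V] = ((-3.8333)·(-3.1667) + (2.1667)·(-3.1667) + (-0.8333)·(-0.1667) + (1.1667)·(3.8333) + (-1.8333)·(2.8333) + (3.1667)·(-0.1667)) / 5 = 4.1667/5 = 0.8333
  S[V,V] = ((-3.1667)·(-3.1667) + (-3.1667)·(-3.1667) + (-0.1667)·(-0.1667) + (3.8333)·(3.8333) + (2.8333)·(2.8333) + (-0.1667)·(-0.1667)) / 5 = 42.8333/5 = 8.5667
  S = [[6.9667, 0.8333],
 [0.8333, 8.5667]].

Step 3 — invert S. det(S) = 6.9667·8.5667 - (0.8333)² = 58.9867.
  S^{-1} = (1/det) · [[d, -b], [-b, a]] = [[0.1452, -0.0141],
 [-0.0141, 0.1181]].

Step 4 — quadratic form (x̄ - mu_0)^T · S^{-1} · (x̄ - mu_0):
  S^{-1} · (x̄ - mu_0) = (0.2498, 0.1119),
  (x̄ - mu_0)^T · [...] = (1.8333)·(0.2498) + (1.1667)·(0.1119) = 0.5885.

Step 5 — scale by n: T² = 6 · 0.5885 = 3.5307.

T² ≈ 3.5307
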